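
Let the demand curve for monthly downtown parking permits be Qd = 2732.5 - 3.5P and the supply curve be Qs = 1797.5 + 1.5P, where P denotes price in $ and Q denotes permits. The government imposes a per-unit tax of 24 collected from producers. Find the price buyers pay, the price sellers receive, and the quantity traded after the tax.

P_b = 194.2, P_s = 170.2, Q = 2052.8

With a tax of 24 on producers, they supply based on the net price P_s = P_b - 24, so Qs = 1761.5 + 1.5P_b.
Equate demand and the shifted supply: 2732.5 - 3.5P_b = 1761.5 + 1.5P_b, giving 5P_b = 971, so P_b = 194.2.
So P_s = 170.2 and the quantity traded is Q = 2732.5 - 3.5(194.2) = 2052.8.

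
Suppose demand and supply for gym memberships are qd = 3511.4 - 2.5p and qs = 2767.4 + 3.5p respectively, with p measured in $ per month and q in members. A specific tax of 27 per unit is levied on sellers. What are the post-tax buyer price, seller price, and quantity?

Sellers keep p_s = p_b - 27 per unit, so supply in terms of the buyer price is qs = 2672.9 + 3.5p_b.
Market clearing requires 3511.4 - 2.5p_b = 2672.9 + 3.5p_b; hence 838.5 = 6p_b and p_b = 139.75.
Then p_s = 139.75 - 27 = 112.75 and q = 3511.4 - 2.5(139.75) = 3162.025.

p_b = 139.75, p_s = 112.75, q = 3162.025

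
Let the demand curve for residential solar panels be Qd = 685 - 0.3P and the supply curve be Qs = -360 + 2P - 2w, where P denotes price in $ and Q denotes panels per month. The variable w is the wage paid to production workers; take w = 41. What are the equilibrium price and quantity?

P* = 490, Q* = 538

With w = 41, supply is Qs = -442 + 2P.
Set Qd = Qs: 685 - 0.3P = -442 + 2P, so 1127 = 2.3P and P* = 490.
Plugging P* into demand: Q* = 685 - 0.3(490) = 538.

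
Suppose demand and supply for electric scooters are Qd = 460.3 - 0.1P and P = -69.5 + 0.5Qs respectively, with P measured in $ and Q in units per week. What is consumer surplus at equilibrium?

Solving each curve for Q: Qs = 139 + 2P.
Equating demand and supply, 460.3 - 0.1P = 139 + 2P gives 2.1P = 321.3, so P* = 153.
Substitute back: Q* = 460.3 - 0.1(153) = 445.
Demand choke price (Qd = 0): P = 460.3/0.1 = 4603. Consumer surplus = ½ × (4603 - 153) × 445 = 990125.

Consumer surplus = 990125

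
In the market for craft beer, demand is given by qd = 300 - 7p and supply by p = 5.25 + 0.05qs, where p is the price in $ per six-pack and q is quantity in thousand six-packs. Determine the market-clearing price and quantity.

Solving each curve for q: qs = -105 + 20p.
Set qd = qs: 300 - 7p = -105 + 20p, so 405 = 27p and p* = 15.
From the demand curve, q* = 300 - 7(15) = 195.

p* = 15, q* = 195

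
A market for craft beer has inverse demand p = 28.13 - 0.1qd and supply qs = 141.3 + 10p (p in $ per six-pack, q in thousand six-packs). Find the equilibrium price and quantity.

In direct form, qd = 281.3 - 10p.
At equilibrium qd = qs, so 281.3 - 10p = 141.3 + 10p; collecting terms, 140 = 20p and p* = 7.
Substitute back: q* = 281.3 - 10(7) = 211.3.

p* = 7, q* = 211.3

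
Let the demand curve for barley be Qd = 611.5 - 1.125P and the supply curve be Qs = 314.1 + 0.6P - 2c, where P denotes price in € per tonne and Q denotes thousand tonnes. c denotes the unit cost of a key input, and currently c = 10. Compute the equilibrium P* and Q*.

With c = 10, supply is Qs = 294.1 + 0.6P.
Set Qd = Qs: 611.5 - 1.125P = 294.1 + 0.6P, so 317.4 = 1.725P and P* = 184.
Plugging P* into demand: Q* = 611.5 - 1.125(184) = 404.5.

P* = 184, Q* = 404.5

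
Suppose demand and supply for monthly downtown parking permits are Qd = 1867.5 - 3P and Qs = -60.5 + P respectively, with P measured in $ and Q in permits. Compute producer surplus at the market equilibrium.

Producer surplus = 88831.125

At equilibrium Qd = Qs, so 1867.5 - 3P = -60.5 + P; collecting terms, 1928 = 4P and P* = 482.
From the demand curve, Q* = 1867.5 - 3(482) = 421.5.
Supply choke price (Qs = 0): P = 60.5. Producer surplus = ½ × (482 - 60.5) × 421.5 = 88831.125.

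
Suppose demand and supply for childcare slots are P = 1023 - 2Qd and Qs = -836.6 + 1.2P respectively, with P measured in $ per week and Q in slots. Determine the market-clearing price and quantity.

P* = 793, Q* = 115

In direct form, Qd = 511.5 - 0.5P.
Set Qd = Qs: 511.5 - 0.5P = -836.6 + 1.2P, so 1348.1 = 1.7P and P* = 793.
Plugging P* into demand: Q* = 511.5 - 0.5(793) = 115.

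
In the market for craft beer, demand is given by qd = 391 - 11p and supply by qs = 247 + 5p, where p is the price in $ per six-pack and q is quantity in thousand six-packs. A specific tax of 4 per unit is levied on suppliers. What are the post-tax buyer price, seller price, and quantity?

With a tax of 4 on suppliers, they supply based on the net price p_s = p_b - 4, so qs = 227 + 5p_b.
Equate demand and the shifted supply: 391 - 11p_b = 227 + 5p_b, giving 16p_b = 164, so p_b = 10.25.
Then p_s = 10.25 - 4 = 6.25 and q = 391 - 11(10.25) = 278.25.

p_b = 10.25, p_s = 6.25, q = 278.25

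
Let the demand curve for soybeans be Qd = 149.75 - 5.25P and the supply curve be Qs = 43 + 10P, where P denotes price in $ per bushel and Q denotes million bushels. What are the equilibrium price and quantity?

P* = 7, Q* = 113

The market clears where 149.75 - 5.25P = 43 + 10P. Rearranging, 15.25P = 106.75, hence P* = 7.
From the demand curve, Q* = 149.75 - 5.25(7) = 113.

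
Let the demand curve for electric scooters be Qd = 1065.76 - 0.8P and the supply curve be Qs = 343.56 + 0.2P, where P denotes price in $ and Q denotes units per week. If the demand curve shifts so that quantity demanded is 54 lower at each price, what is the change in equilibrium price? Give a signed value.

At equilibrium Qd = Qs, so 1065.76 - 0.8P = 343.56 + 0.2P; collecting terms, 722.2 = P and P* = 722.2.
From the demand curve, Q* = 1065.76 - 0.8(722.2) = 488.
After the shift, demand is Qd = 1011.76 - 0.8P.
The new intersection has 668.2 = P, i.e. P = 668.2, Q = 477.2.
ΔP = 668.2 - 722.2 = -54.

ΔP = -54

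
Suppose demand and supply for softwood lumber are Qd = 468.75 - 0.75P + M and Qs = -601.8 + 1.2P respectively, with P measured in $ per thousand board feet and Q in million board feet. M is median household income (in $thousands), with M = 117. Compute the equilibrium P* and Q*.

P* = 609, Q* = 129

With M = 117, demand is Qd = 585.75 - 0.75P.
At equilibrium Qd = Qs, so 585.75 - 0.75P = -601.8 + 1.2P; collecting terms, 1187.55 = 1.95P and P* = 609.
Substitute back: Q* = 585.75 - 0.75(609) = 129.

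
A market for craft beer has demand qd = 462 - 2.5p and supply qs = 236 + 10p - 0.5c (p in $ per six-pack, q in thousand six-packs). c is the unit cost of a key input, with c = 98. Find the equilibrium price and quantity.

p* = 22, q* = 407

With c = 98, supply is qs = 187 + 10p.
Set qd = qs: 462 - 2.5p = 187 + 10p, so 275 = 12.5p and p* = 22.
From the demand curve, q* = 462 - 2.5(22) = 407.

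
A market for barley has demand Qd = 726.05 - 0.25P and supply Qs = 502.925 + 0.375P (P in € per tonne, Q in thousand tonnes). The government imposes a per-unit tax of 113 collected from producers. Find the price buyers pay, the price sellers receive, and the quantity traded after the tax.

P_b = 424.8, P_s = 311.8, Q = 619.85

With a tax of 113 on producers, they supply based on the net price P_s = P_b - 113, so Qs = 460.55 + 0.375P_b.
Set Qd = Qs: 726.05 - 0.25P_b = 460.55 + 0.375P_b, so 265.5 = 0.625P_b and P_b = 424.8.
Then P_s = 424.8 - 113 = 311.8 and Q = 726.05 - 0.25(424.8) = 619.85.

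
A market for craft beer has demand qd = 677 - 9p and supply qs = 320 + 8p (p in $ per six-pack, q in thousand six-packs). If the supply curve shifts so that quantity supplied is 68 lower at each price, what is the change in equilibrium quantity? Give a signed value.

Equating demand and supply, 677 - 9p = 320 + 8p gives 17p = 357, so p* = 21.
Substitute back: q* = 677 - 9(21) = 488.
After the shift, supply is qs = 252 + 8p.
New equilibrium: 425 = 17p, so p = 25 and q = 452.
Δq = 452 - 488 = -36.

Δq = -36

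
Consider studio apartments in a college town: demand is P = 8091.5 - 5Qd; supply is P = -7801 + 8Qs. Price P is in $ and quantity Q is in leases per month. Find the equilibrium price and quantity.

P* = 1979, Q* = 1222.5

In direct form, Qd = 1618.3 - 0.2P and Qs = 975.125 + 0.125P.
The market clears where 1618.3 - 0.2P = 975.125 + 0.125P. Rearranging, 0.325P = 643.175, hence P* = 1979.
From the demand curve, Q* = 1618.3 - 0.2(1979) = 1222.5.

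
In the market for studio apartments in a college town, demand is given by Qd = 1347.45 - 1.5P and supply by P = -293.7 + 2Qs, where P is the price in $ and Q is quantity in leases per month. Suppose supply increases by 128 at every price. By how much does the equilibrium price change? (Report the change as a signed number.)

In direct form, Qs = 146.85 + 0.5P.
The market clears where 1347.45 - 1.5P = 146.85 + 0.5P. Rearranging, 2P = 1200.6, hence P* = 600.3.
From the demand curve, Q* = 1347.45 - 1.5(600.3) = 447.
After the shift, supply is Qs = 274.85 + 0.5P.
The new intersection has 1072.6 = 2P, i.e. P = 536.3, Q = 543.
ΔP = 536.3 - 600.3 = -64.

ΔP = -64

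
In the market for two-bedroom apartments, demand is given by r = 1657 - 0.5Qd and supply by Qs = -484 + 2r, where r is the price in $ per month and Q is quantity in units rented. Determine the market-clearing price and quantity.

r* = 949.5, Q* = 1415

Solving each curve for Q: Qd = 3314 - 2r.
Set Qd = Qs: 3314 - 2r = -484 + 2r, so 3798 = 4r and r* = 949.5.
From the demand curve, Q* = 3314 - 2(949.5) = 1415.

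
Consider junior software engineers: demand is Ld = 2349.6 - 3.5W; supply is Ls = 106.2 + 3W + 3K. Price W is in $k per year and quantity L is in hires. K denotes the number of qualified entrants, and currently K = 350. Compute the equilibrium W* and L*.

With K = 350, supply is Ls = 1156.2 + 3W.
At equilibrium Ld = Ls, so 2349.6 - 3.5W = 1156.2 + 3W; collecting terms, 1193.4 = 6.5W and W* = 183.6.
Substitute back: L* = 2349.6 - 3.5(183.6) = 1707.

W* = 183.6, L* = 1707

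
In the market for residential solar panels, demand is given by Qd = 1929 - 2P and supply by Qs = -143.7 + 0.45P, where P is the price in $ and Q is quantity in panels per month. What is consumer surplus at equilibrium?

Consumer surplus = 14042.25

The market clears where 1929 - 2P = -143.7 + 0.45P. Rearranging, 2.45P = 2072.7, hence P* = 846.
From the demand curve, Q* = 1929 - 2(846) = 237.
Demand choke price (Qd = 0): P = 1929/2 = 964.5. Consumer surplus = ½ × (964.5 - 846) × 237 = 14042.25.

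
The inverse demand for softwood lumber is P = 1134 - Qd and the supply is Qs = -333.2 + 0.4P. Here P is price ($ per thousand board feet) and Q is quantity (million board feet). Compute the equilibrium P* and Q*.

Solving each curve for Q: Qd = 1134 - P.
At equilibrium Qd = Qs, so 1134 - P = -333.2 + 0.4P; collecting terms, 1467.2 = 1.4P and P* = 1048.
Then Q* = 1134 - 1048 = 86.

P* = 1048, Q* = 86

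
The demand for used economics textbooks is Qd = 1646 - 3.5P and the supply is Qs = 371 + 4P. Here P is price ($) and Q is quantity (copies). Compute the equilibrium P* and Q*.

The market clears where 1646 - 3.5P = 371 + 4P. Rearranging, 7.5P = 1275, hence P* = 170.
Then Q* = 1646 - 3.5(170) = 1051.

P* = 170, Q* = 1051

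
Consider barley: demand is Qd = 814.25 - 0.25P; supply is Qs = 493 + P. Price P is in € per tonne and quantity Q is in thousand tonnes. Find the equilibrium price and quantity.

At equilibrium Qd = Qs, so 814.25 - 0.25P = 493 + P; collecting terms, 321.25 = 1.25P and P* = 257.
Plugging P* into demand: Q* = 814.25 - 0.25(257) = 750.

P* = 257, Q* = 750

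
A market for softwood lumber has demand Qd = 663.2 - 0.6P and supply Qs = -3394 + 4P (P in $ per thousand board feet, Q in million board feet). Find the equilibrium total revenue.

Total revenue = 118188

The market clears where 663.2 - 0.6P = -3394 + 4P. Rearranging, 4.6P = 4057.2, hence P* = 882.
Then Q* = 663.2 - 0.6(882) = 134.
Total revenue = P* × Q* = 882 × 134 = 118188.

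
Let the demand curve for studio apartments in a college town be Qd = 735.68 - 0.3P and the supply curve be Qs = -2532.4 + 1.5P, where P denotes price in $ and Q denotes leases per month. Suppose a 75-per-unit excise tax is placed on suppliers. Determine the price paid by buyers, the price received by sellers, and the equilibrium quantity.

P_b = 1878.1, P_s = 1803.1, Q = 172.25

The tax drives a wedge P_b - P_s = 75. Substituting P_s = P_b - 75 into supply: Qs = -2644.9 + 1.5P_b.
Market clearing requires 735.68 - 0.3P_b = -2644.9 + 1.5P_b; hence 3380.58 = 1.8P_b and P_b = 1878.1.
So P_s = 1803.1 and the quantity traded is Q = 735.68 - 0.3(1878.1) = 172.25.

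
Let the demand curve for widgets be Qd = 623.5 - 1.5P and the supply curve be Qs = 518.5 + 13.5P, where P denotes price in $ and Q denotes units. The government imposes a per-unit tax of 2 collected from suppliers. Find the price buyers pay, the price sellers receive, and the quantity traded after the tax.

P_b = 8.8, P_s = 6.8, Q = 610.3

With a tax of 2 on suppliers, they supply based on the net price P_s = P_b - 2, so Qs = 491.5 + 13.5P_b.
Equate demand and the shifted supply: 623.5 - 1.5P_b = 491.5 + 13.5P_b, giving 15P_b = 132, so P_b = 8.8.
Then P_s = 8.8 - 2 = 6.8 and Q = 623.5 - 1.5(8.8) = 610.3.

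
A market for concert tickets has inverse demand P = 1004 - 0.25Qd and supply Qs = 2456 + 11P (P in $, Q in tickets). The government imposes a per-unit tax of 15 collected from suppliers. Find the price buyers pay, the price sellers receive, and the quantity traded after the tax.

P_b = 115, P_s = 100, Q = 3556

Rewriting in direct form: Qd = 4016 - 4P.
The tax drives a wedge P_b - P_s = 15. Substituting P_s = P_b - 15 into supply: Qs = 2291 + 11P_b.
Market clearing requires 4016 - 4P_b = 2291 + 11P_b; hence 1725 = 15P_b and P_b = 115.
So P_s = 100 and the quantity traded is Q = 4016 - 4(115) = 3556.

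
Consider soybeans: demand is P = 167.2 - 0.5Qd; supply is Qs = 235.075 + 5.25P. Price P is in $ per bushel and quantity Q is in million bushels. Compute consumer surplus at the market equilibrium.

Consumer surplus = 23562.25

Solving each curve for Q: Qd = 334.4 - 2P.
At equilibrium Qd = Qs, so 334.4 - 2P = 235.075 + 5.25P; collecting terms, 99.325 = 7.25P and P* = 13.7.
Plugging P* into demand: Q* = 334.4 - 2(13.7) = 307.
Demand choke price (Qd = 0): P = 334.4/2 = 167.2. Consumer surplus = ½ × (167.2 - 13.7) × 307 = 23562.25.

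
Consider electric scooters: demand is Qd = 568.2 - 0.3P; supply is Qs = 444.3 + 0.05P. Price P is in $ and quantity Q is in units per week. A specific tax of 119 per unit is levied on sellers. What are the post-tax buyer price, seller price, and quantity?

P_b = 371, P_s = 252, Q = 456.9

With a tax of 119 on sellers, they supply based on the net price P_s = P_b - 119, so Qs = 438.35 + 0.05P_b.
Equate demand and the shifted supply: 568.2 - 0.3P_b = 438.35 + 0.05P_b, giving 0.35P_b = 129.85, so P_b = 371.
Then P_s = 371 - 119 = 252 and Q = 568.2 - 0.3(371) = 456.9.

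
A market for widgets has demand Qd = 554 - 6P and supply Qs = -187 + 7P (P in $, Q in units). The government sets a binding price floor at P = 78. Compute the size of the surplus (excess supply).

Surplus = 273

At P = 78: Qd = 86 and Qs = 359.
Surplus = Qs - Qd = 359 - 86 = 273.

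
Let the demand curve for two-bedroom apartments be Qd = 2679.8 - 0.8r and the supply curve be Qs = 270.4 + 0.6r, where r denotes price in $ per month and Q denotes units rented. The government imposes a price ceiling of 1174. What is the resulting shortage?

Evaluating both curves at the ceiling price 1174 gives Qd = 1740.6, Qs = 974.8.
Shortage = Qd - Qs = 1740.6 - 974.8 = 765.8.

Shortage = 765.8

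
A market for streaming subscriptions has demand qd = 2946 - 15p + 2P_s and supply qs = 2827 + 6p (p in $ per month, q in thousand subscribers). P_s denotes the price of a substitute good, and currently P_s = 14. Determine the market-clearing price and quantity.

With P_s = 14, demand is qd = 2974 - 15p.
Equating demand and supply, 2974 - 15p = 2827 + 6p gives 21p = 147, so p* = 7.
From the demand curve, q* = 2974 - 15(7) = 2869.

p* = 7, q* = 2869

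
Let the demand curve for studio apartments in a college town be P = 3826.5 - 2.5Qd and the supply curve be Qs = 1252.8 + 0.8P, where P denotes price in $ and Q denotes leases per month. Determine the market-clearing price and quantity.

Solving each curve for Q: Qd = 1530.6 - 0.4P.
Equating demand and supply, 1530.6 - 0.4P = 1252.8 + 0.8P gives 1.2P = 277.8, so P* = 231.5.
From the demand curve, Q* = 1530.6 - 0.4(231.5) = 1438.

P* = 231.5, Q* = 1438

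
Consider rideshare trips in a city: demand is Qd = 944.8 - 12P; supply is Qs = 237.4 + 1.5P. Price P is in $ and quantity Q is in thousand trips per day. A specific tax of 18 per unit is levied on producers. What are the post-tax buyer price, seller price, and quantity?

Producers keep P_s = P_b - 18 per unit, so supply in terms of the buyer price is Qs = 210.4 + 1.5P_b.
Equate demand and the shifted supply: 944.8 - 12P_b = 210.4 + 1.5P_b, giving 13.5P_b = 734.4, so P_b = 54.4.
Then P_s = 54.4 - 18 = 36.4 and Q = 944.8 - 12(54.4) = 292.

P_b = 54.4, P_s = 36.4, Q = 292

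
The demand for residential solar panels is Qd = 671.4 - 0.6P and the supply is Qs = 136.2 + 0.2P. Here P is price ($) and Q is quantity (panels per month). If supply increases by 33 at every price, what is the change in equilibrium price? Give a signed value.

ΔP = -41.25

Set Qd = Qs: 671.4 - 0.6P = 136.2 + 0.2P, so 535.2 = 0.8P and P* = 669.
From the demand curve, Q* = 671.4 - 0.6(669) = 270.
After the shift, supply is Qs = 169.2 + 0.2P.
Re-solving, 0.8P = 502.2 gives P = 627.75 and Q = 294.75.
ΔP = 627.75 - 669 = -41.25.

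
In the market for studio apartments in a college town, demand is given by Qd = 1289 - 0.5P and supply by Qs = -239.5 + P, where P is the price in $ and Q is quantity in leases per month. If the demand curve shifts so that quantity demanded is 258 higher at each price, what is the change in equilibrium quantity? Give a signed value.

ΔQ = 172

Equating demand and supply, 1289 - 0.5P = -239.5 + P gives 1.5P = 1528.5, so P* = 1019.
Plugging P* into demand: Q* = 1289 - 0.5(1019) = 779.5.
After the shift, demand is Qd = 1547 - 0.5P.
Re-solving, 1.5P = 1786.5 gives P = 1191 and Q = 951.5.
ΔQ = 951.5 - 779.5 = 172.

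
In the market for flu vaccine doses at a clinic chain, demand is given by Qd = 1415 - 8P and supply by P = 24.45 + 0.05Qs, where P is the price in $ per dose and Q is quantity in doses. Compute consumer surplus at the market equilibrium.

Consumer surplus = 47415.0625

Inverting to quantity form: Qs = -489 + 20P.
Equating demand and supply, 1415 - 8P = -489 + 20P gives 28P = 1904, so P* = 68.
Plugging P* into demand: Q* = 1415 - 8(68) = 871.
Demand choke price (Qd = 0): P = 1415/8 = 176.875. Consumer surplus = ½ × (176.875 - 68) × 871 = 47415.0625.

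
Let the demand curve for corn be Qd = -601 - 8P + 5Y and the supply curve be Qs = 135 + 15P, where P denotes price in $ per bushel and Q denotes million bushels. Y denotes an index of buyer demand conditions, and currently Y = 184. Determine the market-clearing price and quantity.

P* = 8, Q* = 255

With Y = 184, demand is Qd = 319 - 8P.
At equilibrium Qd = Qs, so 319 - 8P = 135 + 15P; collecting terms, 184 = 23P and P* = 8.
Plugging P* into demand: Q* = 319 - 8(8) = 255.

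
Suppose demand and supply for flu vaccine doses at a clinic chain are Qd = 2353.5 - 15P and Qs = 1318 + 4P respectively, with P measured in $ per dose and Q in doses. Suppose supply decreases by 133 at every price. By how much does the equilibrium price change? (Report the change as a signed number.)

ΔP = 7

The market clears where 2353.5 - 15P = 1318 + 4P. Rearranging, 19P = 1035.5, hence P* = 54.5.
Substitute back: Q* = 2353.5 - 15(54.5) = 1536.
After the shift, supply is Qs = 1185 + 4P.
New equilibrium: 1168.5 = 19P, so P = 61.5 and Q = 1431.
ΔP = 61.5 - 54.5 = 7.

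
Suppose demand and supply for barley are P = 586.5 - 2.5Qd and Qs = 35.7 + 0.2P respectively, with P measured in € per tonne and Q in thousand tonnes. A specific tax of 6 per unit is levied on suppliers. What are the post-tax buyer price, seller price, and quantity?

Inverting to quantity form: Qd = 234.6 - 0.4P.
The tax drives a wedge P_b - P_s = 6. Substituting P_s = P_b - 6 into supply: Qs = 34.5 + 0.2P_b.
Market clearing requires 234.6 - 0.4P_b = 34.5 + 0.2P_b; hence 200.1 = 0.6P_b and P_b = 333.5.
So P_s = 327.5 and the quantity traded is Q = 234.6 - 0.4(333.5) = 101.2.

P_b = 333.5, P_s = 327.5, Q = 101.2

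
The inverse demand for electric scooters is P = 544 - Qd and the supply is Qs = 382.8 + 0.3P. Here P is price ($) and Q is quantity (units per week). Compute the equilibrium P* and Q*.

P* = 124, Q* = 420

In direct form, Qd = 544 - P.
At equilibrium Qd = Qs, so 544 - P = 382.8 + 0.3P; collecting terms, 161.2 = 1.3P and P* = 124.
From the demand curve, Q* = 544 - 124 = 420.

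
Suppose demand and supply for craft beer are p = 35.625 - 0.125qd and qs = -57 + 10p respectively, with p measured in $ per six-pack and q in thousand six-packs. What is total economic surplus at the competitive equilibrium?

Rewriting in direct form: qd = 285 - 8p.
Set qd = qs: 285 - 8p = -57 + 10p, so 342 = 18p and p* = 19.
From the demand curve, q* = 285 - 8(19) = 133.
Demand choke price = 35.625; supply choke price = 5.7. CS = ½(35.625 - 19)(133) = 1105.5625; PS = ½(19 - 5.7)(133) = 884.45. Total surplus = 1990.0125.

Total surplus = 1990.0125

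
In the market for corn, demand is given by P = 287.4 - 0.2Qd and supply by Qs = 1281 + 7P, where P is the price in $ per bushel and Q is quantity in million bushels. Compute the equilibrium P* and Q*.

P* = 13, Q* = 1372

Inverting to quantity form: Qd = 1437 - 5P.
Equating demand and supply, 1437 - 5P = 1281 + 7P gives 12P = 156, so P* = 13.
Plugging P* into demand: Q* = 1437 - 5(13) = 1372.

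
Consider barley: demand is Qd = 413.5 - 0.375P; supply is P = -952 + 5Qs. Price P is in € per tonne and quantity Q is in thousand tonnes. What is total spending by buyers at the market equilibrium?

Total spending by buyers = 103984

Inverting to quantity form: Qs = 190.4 + 0.2P.
The market clears where 413.5 - 0.375P = 190.4 + 0.2P. Rearranging, 0.575P = 223.1, hence P* = 388.
From the demand curve, Q* = 413.5 - 0.375(388) = 268.
Total spending by buyers = P* × Q* = 388 × 268 = 103984.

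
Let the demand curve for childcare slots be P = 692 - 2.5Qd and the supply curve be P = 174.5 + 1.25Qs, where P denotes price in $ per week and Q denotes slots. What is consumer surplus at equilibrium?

Consumer surplus = 23805

Solving each curve for Q: Qd = 276.8 - 0.4P and Qs = -139.6 + 0.8P.
Equating demand and supply, 276.8 - 0.4P = -139.6 + 0.8P gives 1.2P = 416.4, so P* = 347.
From the demand curve, Q* = 276.8 - 0.4(347) = 138.
Demand choke price (Qd = 0): P = 276.8/0.4 = 692. Consumer surplus = ½ × (692 - 347) × 138 = 23805.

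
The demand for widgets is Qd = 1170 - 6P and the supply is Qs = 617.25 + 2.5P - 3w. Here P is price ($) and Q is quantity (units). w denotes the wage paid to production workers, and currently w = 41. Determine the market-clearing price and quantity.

With w = 41, supply is Qs = 494.25 + 2.5P.
Set Qd = Qs: 1170 - 6P = 494.25 + 2.5P, so 675.75 = 8.5P and P* = 79.5.
Substitute back: Q* = 1170 - 6(79.5) = 693.

P* = 79.5, Q* = 693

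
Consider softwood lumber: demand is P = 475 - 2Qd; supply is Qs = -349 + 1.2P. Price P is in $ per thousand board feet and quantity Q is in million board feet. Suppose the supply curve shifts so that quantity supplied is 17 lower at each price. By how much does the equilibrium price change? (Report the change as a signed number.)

Solving each curve for Q: Qd = 237.5 - 0.5P.
At equilibrium Qd = Qs, so 237.5 - 0.5P = -349 + 1.2P; collecting terms, 586.5 = 1.7P and P* = 345.
From the demand curve, Q* = 237.5 - 0.5(345) = 65.
After the shift, supply is Qs = -366 + 1.2P.
New equilibrium: 603.5 = 1.7P, so P = 355 and Q = 60.
ΔP = 355 - 345 = 10.

ΔP = 10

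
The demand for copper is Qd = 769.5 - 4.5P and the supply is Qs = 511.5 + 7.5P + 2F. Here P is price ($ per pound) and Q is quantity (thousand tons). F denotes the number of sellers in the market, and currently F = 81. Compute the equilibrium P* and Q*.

With F = 81, supply is Qs = 673.5 + 7.5P.
Equating demand and supply, 769.5 - 4.5P = 673.5 + 7.5P gives 12P = 96, so P* = 8.
Substitute back: Q* = 769.5 - 4.5(8) = 733.5.

P* = 8, Q* = 733.5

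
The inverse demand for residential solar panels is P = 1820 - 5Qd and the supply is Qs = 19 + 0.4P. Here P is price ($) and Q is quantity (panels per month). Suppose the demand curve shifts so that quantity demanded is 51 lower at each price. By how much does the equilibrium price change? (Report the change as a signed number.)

Inverting to quantity form: Qd = 364 - 0.2P.
The market clears where 364 - 0.2P = 19 + 0.4P. Rearranging, 0.6P = 345, hence P* = 575.
Then Q* = 364 - 0.2(575) = 249.
After the shift, demand is Qd = 313 - 0.2P.
New equilibrium: 294 = 0.6P, so P = 490 and Q = 215.
ΔP = 490 - 575 = -85.

ΔP = -85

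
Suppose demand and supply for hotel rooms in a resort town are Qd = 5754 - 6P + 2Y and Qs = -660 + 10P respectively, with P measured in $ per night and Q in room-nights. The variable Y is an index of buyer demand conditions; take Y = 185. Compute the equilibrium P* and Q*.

With Y = 185, demand is Qd = 6124 - 6P.
The market clears where 6124 - 6P = -660 + 10P. Rearranging, 16P = 6784, hence P* = 424.
Substitute back: Q* = 6124 - 6(424) = 3580.

P* = 424, Q* = 3580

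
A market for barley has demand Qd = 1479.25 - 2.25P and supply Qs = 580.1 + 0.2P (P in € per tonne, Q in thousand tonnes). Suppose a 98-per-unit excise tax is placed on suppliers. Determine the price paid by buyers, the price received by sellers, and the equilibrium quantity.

The tax drives a wedge P_b - P_s = 98. Substituting P_s = P_b - 98 into supply: Qs = 560.5 + 0.2P_b.
Equate demand and the shifted supply: 1479.25 - 2.25P_b = 560.5 + 0.2P_b, giving 2.45P_b = 918.75, so P_b = 375.
So P_s = 277 and the quantity traded is Q = 1479.25 - 2.25(375) = 635.5.

P_b = 375, P_s = 277, Q = 635.5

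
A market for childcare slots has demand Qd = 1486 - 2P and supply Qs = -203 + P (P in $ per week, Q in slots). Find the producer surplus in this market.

The market clears where 1486 - 2P = -203 + P. Rearranging, 3P = 1689, hence P* = 563.
Then Q* = 1486 - 2(563) = 360.
Supply choke price (Qs = 0): P = 203. Producer surplus = ½ × (563 - 203) × 360 = 64800.

Producer surplus = 64800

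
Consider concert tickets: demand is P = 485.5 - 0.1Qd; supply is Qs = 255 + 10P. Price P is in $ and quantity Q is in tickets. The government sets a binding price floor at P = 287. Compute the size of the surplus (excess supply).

In direct form, Qd = 4855 - 10P.
At P = 287: Qd = 1985 and Qs = 3125.
Surplus = Qs - Qd = 3125 - 1985 = 1140.

Surplus = 1140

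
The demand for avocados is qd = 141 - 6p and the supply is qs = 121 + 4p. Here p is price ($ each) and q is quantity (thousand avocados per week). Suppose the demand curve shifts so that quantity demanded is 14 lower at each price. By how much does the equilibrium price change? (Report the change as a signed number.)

Δp = -1.4

The market clears where 141 - 6p = 121 + 4p. Rearranging, 10p = 20, hence p* = 2.
Substitute back: q* = 141 - 6(2) = 129.
After the shift, demand is qd = 127 - 6p.
Re-solving, 10p = 6 gives p = 0.6 and q = 123.4.
Δp = 0.6 - 2 = -1.4.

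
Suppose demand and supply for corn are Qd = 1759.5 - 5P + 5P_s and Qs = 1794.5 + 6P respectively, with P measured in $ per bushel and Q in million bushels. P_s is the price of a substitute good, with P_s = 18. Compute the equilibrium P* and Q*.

P* = 5, Q* = 1824.5

With P_s = 18, demand is Qd = 1849.5 - 5P.
Set Qd = Qs: 1849.5 - 5P = 1794.5 + 6P, so 55 = 11P and P* = 5.
Plugging P* into demand: Q* = 1849.5 - 5(5) = 1824.5.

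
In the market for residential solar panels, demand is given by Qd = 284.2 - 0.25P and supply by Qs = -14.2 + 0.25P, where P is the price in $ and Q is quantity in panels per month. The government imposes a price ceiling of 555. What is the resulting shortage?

Shortage = 20.9

Evaluating both curves at the ceiling price 555 gives Qd = 145.45, Qs = 124.55.
Shortage = Qd - Qs = 145.45 - 124.55 = 20.9.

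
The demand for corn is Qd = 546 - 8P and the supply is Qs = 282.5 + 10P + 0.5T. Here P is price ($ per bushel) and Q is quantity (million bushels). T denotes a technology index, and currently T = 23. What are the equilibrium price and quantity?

P* = 14, Q* = 434

With T = 23, supply is Qs = 294 + 10P.
Set Qd = Qs: 546 - 8P = 294 + 10P, so 252 = 18P and P* = 14.
Substitute back: Q* = 546 - 8(14) = 434.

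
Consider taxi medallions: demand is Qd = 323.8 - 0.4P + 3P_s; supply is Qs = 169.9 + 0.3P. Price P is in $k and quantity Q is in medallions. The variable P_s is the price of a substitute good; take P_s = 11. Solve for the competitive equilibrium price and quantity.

With P_s = 11, demand is Qd = 356.8 - 0.4P.
At equilibrium Qd = Qs, so 356.8 - 0.4P = 169.9 + 0.3P; collecting terms, 186.9 = 0.7P and P* = 267.
From the demand curve, Q* = 356.8 - 0.4(267) = 250.

P* = 267, Q* = 250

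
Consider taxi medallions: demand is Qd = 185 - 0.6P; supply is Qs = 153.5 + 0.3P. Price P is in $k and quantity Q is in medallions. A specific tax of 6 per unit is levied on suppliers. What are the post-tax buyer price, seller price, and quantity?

P_b = 37, P_s = 31, Q = 162.8

The tax drives a wedge P_b - P_s = 6. Substituting P_s = P_b - 6 into supply: Qs = 151.7 + 0.3P_b.
Equate demand and the shifted supply: 185 - 0.6P_b = 151.7 + 0.3P_b, giving 0.9P_b = 33.3, so P_b = 37.
So P_s = 31 and the quantity traded is Q = 185 - 0.6(37) = 162.8.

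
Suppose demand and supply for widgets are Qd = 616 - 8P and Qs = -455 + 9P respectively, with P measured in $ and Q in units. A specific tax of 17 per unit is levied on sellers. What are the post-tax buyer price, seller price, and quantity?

P_b = 72, P_s = 55, Q = 40

Sellers keep P_s = P_b - 17 per unit, so supply in terms of the buyer price is Qs = -608 + 9P_b.
Set Qd = Qs: 616 - 8P_b = -608 + 9P_b, so 1224 = 17P_b and P_b = 72.
Then P_s = 72 - 17 = 55 and Q = 616 - 8(72) = 40.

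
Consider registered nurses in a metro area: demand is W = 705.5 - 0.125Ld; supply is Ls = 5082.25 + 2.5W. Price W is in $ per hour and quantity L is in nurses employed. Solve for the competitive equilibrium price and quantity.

Rewriting in direct form: Ld = 5644 - 8W.
The market clears where 5644 - 8W = 5082.25 + 2.5W. Rearranging, 10.5W = 561.75, hence W* = 53.5.
Substitute back: L* = 5644 - 8(53.5) = 5216.

W* = 53.5, L* = 5216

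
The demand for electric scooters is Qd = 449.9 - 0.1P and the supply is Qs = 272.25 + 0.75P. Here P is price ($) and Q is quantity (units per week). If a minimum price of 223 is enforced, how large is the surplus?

At P = 223: Qd = 427.6 and Qs = 439.5.
Surplus = Qs - Qd = 439.5 - 427.6 = 11.9.

Surplus = 11.9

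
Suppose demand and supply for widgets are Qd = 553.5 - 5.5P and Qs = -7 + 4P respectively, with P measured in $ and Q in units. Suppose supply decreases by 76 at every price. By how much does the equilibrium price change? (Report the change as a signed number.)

At equilibrium Qd = Qs, so 553.5 - 5.5P = -7 + 4P; collecting terms, 560.5 = 9.5P and P* = 59.
From the demand curve, Q* = 553.5 - 5.5(59) = 229.
After the shift, supply is Qs = -83 + 4P.
New equilibrium: 636.5 = 9.5P, so P = 67 and Q = 185.
ΔP = 67 - 59 = 8.

ΔP = 8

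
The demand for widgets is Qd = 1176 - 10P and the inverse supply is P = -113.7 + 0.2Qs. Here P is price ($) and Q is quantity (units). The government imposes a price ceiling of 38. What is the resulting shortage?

Shortage = 37.5

Rewriting in direct form: Qs = 568.5 + 5P.
Evaluating both curves at the ceiling price 38 gives Qd = 796, Qs = 758.5.
Shortage = Qd - Qs = 796 - 758.5 = 37.5.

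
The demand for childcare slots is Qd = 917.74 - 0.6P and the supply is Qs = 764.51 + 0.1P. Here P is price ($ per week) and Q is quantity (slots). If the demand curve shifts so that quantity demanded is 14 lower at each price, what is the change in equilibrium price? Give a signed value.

ΔP = -20

Set Qd = Qs: 917.74 - 0.6P = 764.51 + 0.1P, so 153.23 = 0.7P and P* = 218.9.
Plugging P* into demand: Q* = 917.74 - 0.6(218.9) = 786.4.
After the shift, demand is Qd = 903.74 - 0.6P.
The new intersection has 139.23 = 0.7P, i.e. P = 198.9, Q = 784.4.
ΔP = 198.9 - 218.9 = -20.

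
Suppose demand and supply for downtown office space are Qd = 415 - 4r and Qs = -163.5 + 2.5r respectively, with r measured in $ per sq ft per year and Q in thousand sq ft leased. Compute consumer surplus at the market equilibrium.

Consumer surplus = 435.125

At equilibrium Qd = Qs, so 415 - 4r = -163.5 + 2.5r; collecting terms, 578.5 = 6.5r and r* = 89.
Substitute back: Q* = 415 - 4(89) = 59.
Demand choke price (Qd = 0): r = 415/4 = 103.75. Consumer surplus = ½ × (103.75 - 89) × 59 = 435.125.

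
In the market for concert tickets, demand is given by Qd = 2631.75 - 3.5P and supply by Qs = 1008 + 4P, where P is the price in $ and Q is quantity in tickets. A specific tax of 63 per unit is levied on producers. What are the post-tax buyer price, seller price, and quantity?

The tax drives a wedge P_b - P_s = 63. Substituting P_s = P_b - 63 into supply: Qs = 756 + 4P_b.
Set Qd = Qs: 2631.75 - 3.5P_b = 756 + 4P_b, so 1875.75 = 7.5P_b and P_b = 250.1.
Then P_s = 250.1 - 63 = 187.1 and Q = 2631.75 - 3.5(250.1) = 1756.4.

P_b = 250.1, P_s = 187.1, Q = 1756.4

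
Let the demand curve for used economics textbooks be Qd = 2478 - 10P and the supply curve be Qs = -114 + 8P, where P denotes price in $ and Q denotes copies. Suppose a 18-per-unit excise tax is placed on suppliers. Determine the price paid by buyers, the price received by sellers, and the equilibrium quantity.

P_b = 152, P_s = 134, Q = 958

With a tax of 18 on suppliers, they supply based on the net price P_s = P_b - 18, so Qs = -258 + 8P_b.
Market clearing requires 2478 - 10P_b = -258 + 8P_b; hence 2736 = 18P_b and P_b = 152.
Then P_s = 152 - 18 = 134 and Q = 2478 - 10(152) = 958.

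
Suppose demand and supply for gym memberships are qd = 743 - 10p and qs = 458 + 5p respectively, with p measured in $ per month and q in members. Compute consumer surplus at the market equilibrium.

Consumer surplus = 15290.45

Set qd = qs: 743 - 10p = 458 + 5p, so 285 = 15p and p* = 19.
From the demand curve, q* = 743 - 10(19) = 553.
Demand choke price (qd = 0): p = 743/10 = 74.3. Consumer surplus = ½ × (74.3 - 19) × 553 = 15290.45.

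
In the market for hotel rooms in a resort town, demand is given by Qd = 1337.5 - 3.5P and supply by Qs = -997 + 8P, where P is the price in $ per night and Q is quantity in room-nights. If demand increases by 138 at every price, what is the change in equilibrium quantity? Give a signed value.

The market clears where 1337.5 - 3.5P = -997 + 8P. Rearranging, 11.5P = 2334.5, hence P* = 203.
Substitute back: Q* = 1337.5 - 3.5(203) = 627.
After the shift, demand is Qd = 1475.5 - 3.5P.
Re-solving, 11.5P = 2472.5 gives P = 215 and Q = 723.
ΔQ = 723 - 627 = 96.

ΔQ = 96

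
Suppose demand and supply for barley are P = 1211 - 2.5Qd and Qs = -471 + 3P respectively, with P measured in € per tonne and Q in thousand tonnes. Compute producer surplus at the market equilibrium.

Producer surplus = 23064

Rewriting in direct form: Qd = 484.4 - 0.4P.
The market clears where 484.4 - 0.4P = -471 + 3P. Rearranging, 3.4P = 955.4, hence P* = 281.
Then Q* = 484.4 - 0.4(281) = 372.
Supply choke price (Qs = 0): P = 157. Producer surplus = ½ × (281 - 157) × 372 = 23064.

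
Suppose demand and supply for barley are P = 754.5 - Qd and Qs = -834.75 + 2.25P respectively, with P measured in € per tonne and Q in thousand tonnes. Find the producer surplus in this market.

Producer surplus = 15664.5

Rewriting in direct form: Qd = 754.5 - P.
At equilibrium Qd = Qs, so 754.5 - P = -834.75 + 2.25P; collecting terms, 1589.25 = 3.25P and P* = 489.
Then Q* = 754.5 - 489 = 265.5.
Supply choke price (Qs = 0): P = 371. Producer surplus = ½ × (489 - 371) × 265.5 = 15664.5.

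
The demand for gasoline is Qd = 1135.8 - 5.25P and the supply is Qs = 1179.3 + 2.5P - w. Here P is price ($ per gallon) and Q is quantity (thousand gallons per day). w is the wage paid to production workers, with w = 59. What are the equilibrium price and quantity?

With w = 59, supply is Qs = 1120.3 + 2.5P.
At equilibrium Qd = Qs, so 1135.8 - 5.25P = 1120.3 + 2.5P; collecting terms, 15.5 = 7.75P and P* = 2.
From the demand curve, Q* = 1135.8 - 5.25(2) = 1125.3.

P* = 2, Q* = 1125.3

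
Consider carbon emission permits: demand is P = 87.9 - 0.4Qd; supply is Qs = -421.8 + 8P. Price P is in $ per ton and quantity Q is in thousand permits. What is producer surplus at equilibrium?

Producer surplus = 280.5625

Rewriting in direct form: Qd = 219.75 - 2.5P.
At equilibrium Qd = Qs, so 219.75 - 2.5P = -421.8 + 8P; collecting terms, 641.55 = 10.5P and P* = 61.1.
Substitute back: Q* = 219.75 - 2.5(61.1) = 67.
Supply choke price (Qs = 0): P = 52.725. Producer surplus = ½ × (61.1 - 52.725) × 67 = 280.5625.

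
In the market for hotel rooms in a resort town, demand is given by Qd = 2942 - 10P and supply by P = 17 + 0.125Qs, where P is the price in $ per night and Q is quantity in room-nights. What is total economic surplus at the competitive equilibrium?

Inverting to quantity form: Qs = -136 + 8P.
The market clears where 2942 - 10P = -136 + 8P. Rearranging, 18P = 3078, hence P* = 171.
Substitute back: Q* = 2942 - 10(171) = 1232.
Demand choke price = 294.2; supply choke price = 17. CS = ½(294.2 - 171)(1232) = 75891.2; PS = ½(171 - 17)(1232) = 94864. Total surplus = 170755.2.

Total surplus = 170755.2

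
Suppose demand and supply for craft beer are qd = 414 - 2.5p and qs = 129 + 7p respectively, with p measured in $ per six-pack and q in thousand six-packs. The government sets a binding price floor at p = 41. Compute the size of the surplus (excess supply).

Surplus = 104.5

Evaluating both curves at the floor price 41 gives qd = 311.5, qs = 416.
Surplus = qs - qd = 416 - 311.5 = 104.5.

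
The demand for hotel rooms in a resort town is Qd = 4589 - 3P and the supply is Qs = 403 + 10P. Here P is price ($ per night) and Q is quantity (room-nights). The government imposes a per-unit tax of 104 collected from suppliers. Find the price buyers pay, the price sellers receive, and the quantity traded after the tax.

The tax drives a wedge P_b - P_s = 104. Substituting P_s = P_b - 104 into supply: Qs = -637 + 10P_b.
Set Qd = Qs: 4589 - 3P_b = -637 + 10P_b, so 5226 = 13P_b and P_b = 402.
Then P_s = 402 - 104 = 298 and Q = 4589 - 3(402) = 3383.

P_b = 402, P_s = 298, Q = 3383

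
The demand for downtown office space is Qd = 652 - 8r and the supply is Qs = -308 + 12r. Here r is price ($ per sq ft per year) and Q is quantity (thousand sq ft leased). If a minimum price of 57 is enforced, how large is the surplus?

Surplus = 180

With r fixed at 57, quantity demanded is 196 and quantity supplied is 376.
Surplus = Qs - Qd = 376 - 196 = 180.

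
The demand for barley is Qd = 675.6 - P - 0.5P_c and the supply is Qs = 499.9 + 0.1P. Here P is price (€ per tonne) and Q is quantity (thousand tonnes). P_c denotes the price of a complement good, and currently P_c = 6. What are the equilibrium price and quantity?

P* = 157, Q* = 515.6

With P_c = 6, demand is Qd = 672.6 - P.
Equating demand and supply, 672.6 - P = 499.9 + 0.1P gives 1.1P = 172.7, so P* = 157.
Substitute back: Q* = 672.6 - 157 = 515.6.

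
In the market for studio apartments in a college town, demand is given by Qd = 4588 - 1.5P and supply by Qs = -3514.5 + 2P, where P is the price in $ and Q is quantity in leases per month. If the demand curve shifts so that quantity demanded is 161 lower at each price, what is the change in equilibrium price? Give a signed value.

ΔP = -46

Set Qd = Qs: 4588 - 1.5P = -3514.5 + 2P, so 8102.5 = 3.5P and P* = 2315.
Plugging P* into demand: Q* = 4588 - 1.5(2315) = 1115.5.
After the shift, demand is Qd = 4427 - 1.5P.
New equilibrium: 7941.5 = 3.5P, so P = 2269 and Q = 1023.5.
ΔP = 2269 - 2315 = -46.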